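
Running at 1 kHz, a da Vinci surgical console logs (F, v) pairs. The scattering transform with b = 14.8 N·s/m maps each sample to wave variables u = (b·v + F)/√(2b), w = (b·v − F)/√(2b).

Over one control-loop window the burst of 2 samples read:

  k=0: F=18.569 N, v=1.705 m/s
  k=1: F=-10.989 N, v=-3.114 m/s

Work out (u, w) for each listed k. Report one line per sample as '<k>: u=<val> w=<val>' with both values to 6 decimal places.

0: u=8.051152 w=1.225051
1: u=-10.490814 w=-6.451177

k=0: b·v=14.8×1.705=25.234000; √(2b)=5.440588; u=(25.234000+18.569)/5.440588=8.051152, w=(25.234000−18.569)/5.440588=1.225051
k=1: b·v=14.8×(-3.114)=-46.087200; √(2b)=5.440588; u=(-46.087200+(-10.989))/5.440588=-10.490814, w=(-46.087200−(-10.989))/5.440588=-6.451177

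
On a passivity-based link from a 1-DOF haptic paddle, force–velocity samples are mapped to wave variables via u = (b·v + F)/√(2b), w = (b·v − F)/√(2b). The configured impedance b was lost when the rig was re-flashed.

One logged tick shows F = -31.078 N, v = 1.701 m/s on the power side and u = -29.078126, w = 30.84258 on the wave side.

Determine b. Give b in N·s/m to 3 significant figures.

b = 0.538 N·s/m

u + w = 1.764454;  u + w = √(2b)·v, so √(2b) = 1.764454/1.701 = 1.037304.
b = (√(2b))²/2 = 1.075999/2 = 0.538000.
(Check via u − w = 2F/√(2b): u − w = -59.920706, 2F/√(2b) = -59.920721.)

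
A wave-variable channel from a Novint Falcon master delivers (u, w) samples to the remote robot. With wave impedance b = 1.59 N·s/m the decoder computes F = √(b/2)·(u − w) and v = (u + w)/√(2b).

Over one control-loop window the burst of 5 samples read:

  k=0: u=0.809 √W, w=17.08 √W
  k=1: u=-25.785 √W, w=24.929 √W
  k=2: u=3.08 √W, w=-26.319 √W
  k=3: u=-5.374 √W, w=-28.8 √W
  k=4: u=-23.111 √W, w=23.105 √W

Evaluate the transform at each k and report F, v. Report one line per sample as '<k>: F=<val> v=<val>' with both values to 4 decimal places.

k=0: u−w=-16.2710, u+w=17.8890; √(b/2)=0.8916, √(2b)=1.7833; F=0.8916×(-16.271)=-14.5077, v=17.8890/1.7833=10.0317
k=1: u−w=-50.7140, u+w=-0.8560; √(b/2)=0.8916, √(2b)=1.7833; F=0.8916×(-50.714)=-45.2180, v=-0.8560/1.7833=-0.4800
k=2: u−w=29.3990, u+w=-23.2390; √(b/2)=0.8916, √(2b)=1.7833; F=0.8916×29.399=26.2130, v=-23.2390/1.7833=-13.0318
k=3: u−w=23.4260, u+w=-34.1740; √(b/2)=0.8916, √(2b)=1.7833; F=0.8916×23.426=20.8873, v=-34.1740/1.7833=-19.1638
k=4: u−w=-46.2160, u+w=-0.0060; √(b/2)=0.8916, √(2b)=1.7833; F=0.8916×(-46.216)=-41.2075, v=-0.0060/1.7833=-0.0034

0: F=-14.5077 v=10.0317
1: F=-45.2180 v=-0.4800
2: F=26.2130 v=-13.0318
3: F=20.8873 v=-19.1638
4: F=-41.2075 v=-0.0034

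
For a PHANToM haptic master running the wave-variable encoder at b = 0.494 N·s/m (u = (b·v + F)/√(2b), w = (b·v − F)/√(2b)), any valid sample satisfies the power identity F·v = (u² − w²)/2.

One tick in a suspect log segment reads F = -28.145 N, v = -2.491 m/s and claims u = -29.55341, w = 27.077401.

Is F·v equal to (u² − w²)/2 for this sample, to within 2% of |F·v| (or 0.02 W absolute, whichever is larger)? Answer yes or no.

yes

F·v = (-28.145)×(-2.491) = 70.109195 W.
(u² − w²)/2 = (873.404043 − 733.185645)/2 = 70.109199 W.
|Δ| = 0.000004;  2% of max(1, |F·v|) = 1.402184.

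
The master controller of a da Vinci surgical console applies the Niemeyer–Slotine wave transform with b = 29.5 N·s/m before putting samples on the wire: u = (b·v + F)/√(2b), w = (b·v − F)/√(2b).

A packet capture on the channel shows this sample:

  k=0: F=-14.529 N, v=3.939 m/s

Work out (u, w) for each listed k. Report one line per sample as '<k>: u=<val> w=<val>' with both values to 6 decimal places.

0: u=13.236502 w=17.019531

k=0: b·v=29.5×3.939=116.200500; √(2b)=7.681146; u=(116.200500+(-14.529))/7.681146=13.236502, w=(116.200500−(-14.529))/7.681146=17.019531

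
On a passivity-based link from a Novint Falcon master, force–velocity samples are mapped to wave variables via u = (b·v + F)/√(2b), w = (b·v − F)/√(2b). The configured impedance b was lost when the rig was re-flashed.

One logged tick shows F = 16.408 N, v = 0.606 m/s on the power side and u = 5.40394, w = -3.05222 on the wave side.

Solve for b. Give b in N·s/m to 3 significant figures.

b = 7.53 N·s/m

u + w = 2.35172;  u + w = √(2b)·v, so √(2b) = 2.35172/0.606 = 3.88073.
b = (√(2b))²/2 = 15.06003/2 = 7.53002.
(Check via u − w = 2F/√(2b): u − w = 8.45616, 2F/√(2b) = 8.45615.)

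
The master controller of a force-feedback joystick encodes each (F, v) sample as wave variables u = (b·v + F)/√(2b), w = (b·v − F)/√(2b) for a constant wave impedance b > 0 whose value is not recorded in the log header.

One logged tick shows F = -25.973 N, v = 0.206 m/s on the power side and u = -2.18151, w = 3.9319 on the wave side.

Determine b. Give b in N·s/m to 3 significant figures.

b = 36.1 N·s/m

u + w = 1.7504;  u + w = √(2b)·v, so √(2b) = 1.7504/0.206 = 8.4970.
b = (√(2b))²/2 = 72.1997/2 = 36.0998.
(Check via u − w = 2F/√(2b): u − w = -6.1134, 2F/√(2b) = -6.1134.)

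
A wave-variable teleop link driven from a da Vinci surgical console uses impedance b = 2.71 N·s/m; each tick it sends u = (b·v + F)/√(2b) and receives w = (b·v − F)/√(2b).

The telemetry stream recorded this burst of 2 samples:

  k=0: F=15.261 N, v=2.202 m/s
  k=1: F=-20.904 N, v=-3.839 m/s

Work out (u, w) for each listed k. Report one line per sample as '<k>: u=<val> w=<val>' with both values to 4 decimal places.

k=0: b·v=2.71×2.202=5.9674; √(2b)=2.3281; u=(5.9674+15.261)/2.3281=9.1184, w=(5.9674−15.261)/2.3281=-3.9919
k=1: b·v=2.71×(-3.839)=-10.4037; √(2b)=2.3281; u=(-10.4037+(-20.904))/2.3281=-13.4478, w=(-10.4037−(-20.904))/2.3281=4.5103

0: u=9.1184 w=-3.9919
1: u=-13.4478 w=4.5103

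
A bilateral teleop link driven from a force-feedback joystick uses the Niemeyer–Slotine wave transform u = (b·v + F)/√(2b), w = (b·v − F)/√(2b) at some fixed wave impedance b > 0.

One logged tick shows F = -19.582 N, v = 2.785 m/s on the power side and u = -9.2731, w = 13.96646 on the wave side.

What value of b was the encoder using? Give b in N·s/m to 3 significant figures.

b = 1.42 N·s/m

u + w = 4.6934;  u + w = √(2b)·v, so √(2b) = 4.6934/2.785 = 1.6852.
b = (√(2b))²/2 = 2.8400/2 = 1.4200.
(Check via u − w = 2F/√(2b): u − w = -23.2396, 2F/√(2b) = -23.2396.)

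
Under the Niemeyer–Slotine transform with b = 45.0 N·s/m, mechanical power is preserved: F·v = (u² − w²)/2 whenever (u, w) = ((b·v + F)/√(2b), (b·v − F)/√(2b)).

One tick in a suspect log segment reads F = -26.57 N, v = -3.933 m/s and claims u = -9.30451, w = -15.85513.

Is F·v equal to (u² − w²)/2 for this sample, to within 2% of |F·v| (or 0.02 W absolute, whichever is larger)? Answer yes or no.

F·v = (-26.57)×(-3.933) = 104.49981 W.
(u² − w²)/2 = (86.57391 − 251.38515)/2 = -82.40562 W.
|Δ| = 186.90543;  2% of max(1, |F·v|) = 2.09000.

no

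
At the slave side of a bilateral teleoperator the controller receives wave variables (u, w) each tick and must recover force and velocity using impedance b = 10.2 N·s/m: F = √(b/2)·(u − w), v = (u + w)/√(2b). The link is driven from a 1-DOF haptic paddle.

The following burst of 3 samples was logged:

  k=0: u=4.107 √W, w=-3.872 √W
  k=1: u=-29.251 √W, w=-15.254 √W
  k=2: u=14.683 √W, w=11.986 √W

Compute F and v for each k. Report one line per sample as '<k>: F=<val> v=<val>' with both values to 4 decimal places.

k=0: u−w=7.9790, u+w=0.2350; √(b/2)=2.2583, √(2b)=4.5166; F=2.2583×7.979=18.0191, v=0.2350/4.5166=0.0520
k=1: u−w=-13.9970, u+w=-44.5050; √(b/2)=2.2583, √(2b)=4.5166; F=2.2583×(-13.997)=-31.6097, v=-44.5050/4.5166=-9.8536
k=2: u−w=2.6970, u+w=26.6690; √(b/2)=2.2583, √(2b)=4.5166; F=2.2583×2.697=6.0907, v=26.6690/4.5166=5.9046

0: F=18.0191 v=0.0520
1: F=-31.6097 v=-9.8536
2: F=6.0907 v=5.9046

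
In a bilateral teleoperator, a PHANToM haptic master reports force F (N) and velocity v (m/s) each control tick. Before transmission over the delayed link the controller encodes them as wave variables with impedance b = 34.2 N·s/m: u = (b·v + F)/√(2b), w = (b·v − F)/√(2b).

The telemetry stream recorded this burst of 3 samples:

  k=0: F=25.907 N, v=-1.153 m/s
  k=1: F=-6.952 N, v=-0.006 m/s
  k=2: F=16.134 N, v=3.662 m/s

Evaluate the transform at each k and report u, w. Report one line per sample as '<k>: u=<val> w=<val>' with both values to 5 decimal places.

k=0: b·v=34.2×(-1.153)=-39.43260; √(2b)=8.27043; u=(-39.43260+25.907)/8.27043=-1.63542, w=(-39.43260−25.907)/8.27043=-7.90039
k=1: b·v=34.2×(-0.006)=-0.20520; √(2b)=8.27043; u=(-0.20520+(-6.952))/8.27043=-0.86540, w=(-0.20520−(-6.952))/8.27043=0.81577
k=2: b·v=34.2×3.662=125.24040; √(2b)=8.27043; u=(125.24040+16.134)/8.27043=17.09396, w=(125.24040−16.134)/8.27043=13.19235

0: u=-1.63542 w=-7.90039
1: u=-0.86540 w=0.81577
2: u=17.09396 w=13.19235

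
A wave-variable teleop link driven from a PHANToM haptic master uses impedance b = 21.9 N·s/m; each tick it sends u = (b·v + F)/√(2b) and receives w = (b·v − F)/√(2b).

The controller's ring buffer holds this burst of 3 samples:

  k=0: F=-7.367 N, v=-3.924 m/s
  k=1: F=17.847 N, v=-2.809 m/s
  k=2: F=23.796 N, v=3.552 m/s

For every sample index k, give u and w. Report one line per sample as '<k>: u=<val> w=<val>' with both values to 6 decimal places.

k=0: b·v=21.9×(-3.924)=-85.935600; √(2b)=6.618157; u=(-85.935600+(-7.367))/6.618157=-14.097974, w=(-85.935600−(-7.367))/6.618157=-11.871674
k=1: b·v=21.9×(-2.809)=-61.517100; √(2b)=6.618157; u=(-61.517100+17.847)/6.618157=-6.598529, w=(-61.517100−17.847)/6.618157=-11.991874
k=2: b·v=21.9×3.552=77.788800; √(2b)=6.618157; u=(77.788800+23.796)/6.618157=15.349410, w=(77.788800−23.796)/6.618157=8.158284

0: u=-14.097974 w=-11.871674
1: u=-6.598529 w=-11.991874
2: u=15.349410 w=8.158284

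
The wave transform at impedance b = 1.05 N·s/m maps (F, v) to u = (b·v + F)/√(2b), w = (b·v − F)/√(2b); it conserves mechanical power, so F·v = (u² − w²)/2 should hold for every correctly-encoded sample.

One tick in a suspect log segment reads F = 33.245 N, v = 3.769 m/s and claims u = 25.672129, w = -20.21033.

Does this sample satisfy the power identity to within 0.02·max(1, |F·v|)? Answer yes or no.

yes

F·v = 33.245×3.769 = 125.300405 W.
(u² − w²)/2 = (659.058207 − 408.457439)/2 = 125.300384 W.
|Δ| = 0.000021;  2% of max(1, |F·v|) = 2.506008.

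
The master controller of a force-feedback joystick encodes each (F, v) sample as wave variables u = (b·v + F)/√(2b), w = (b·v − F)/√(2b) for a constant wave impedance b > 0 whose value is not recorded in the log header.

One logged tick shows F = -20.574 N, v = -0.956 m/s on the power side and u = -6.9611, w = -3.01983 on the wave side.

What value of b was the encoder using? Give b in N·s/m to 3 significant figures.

b = 54.5 N·s/m

u + w = -9.98093;  u + w = √(2b)·v, so √(2b) = -9.98093/(-0.956) = 10.44030.
b = (√(2b))²/2 = 108.99993/2 = 54.49997.
(Check via u − w = 2F/√(2b): u − w = -3.94127, 2F/√(2b) = -3.94126.)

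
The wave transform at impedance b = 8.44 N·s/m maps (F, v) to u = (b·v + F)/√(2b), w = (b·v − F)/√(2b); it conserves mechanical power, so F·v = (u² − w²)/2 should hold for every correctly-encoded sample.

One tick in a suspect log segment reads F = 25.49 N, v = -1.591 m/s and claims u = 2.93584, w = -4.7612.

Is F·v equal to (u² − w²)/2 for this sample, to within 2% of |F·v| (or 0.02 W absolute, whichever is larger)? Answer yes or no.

F·v = 25.49×(-1.591) = -40.5546 W.
(u² − w²)/2 = (8.6192 − 22.6690)/2 = -7.0249 W.
|Δ| = 33.5297;  2% of max(1, |F·v|) = 0.8111.

no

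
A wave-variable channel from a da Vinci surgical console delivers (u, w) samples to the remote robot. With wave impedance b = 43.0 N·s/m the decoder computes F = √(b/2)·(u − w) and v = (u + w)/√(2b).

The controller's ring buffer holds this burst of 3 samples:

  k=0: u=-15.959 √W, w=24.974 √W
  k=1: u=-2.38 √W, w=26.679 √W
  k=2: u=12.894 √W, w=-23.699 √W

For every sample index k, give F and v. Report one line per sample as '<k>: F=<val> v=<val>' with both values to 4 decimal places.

k=0: u−w=-40.9330, u+w=9.0150; √(b/2)=4.6368, √(2b)=9.2736; F=4.6368×(-40.933)=-189.7985, v=9.0150/9.2736=0.9721
k=1: u−w=-29.0590, u+w=24.2990; √(b/2)=4.6368, √(2b)=9.2736; F=4.6368×(-29.059)=-134.7410, v=24.2990/9.2736=2.6202
k=2: u−w=36.5930, u+w=-10.8050; √(b/2)=4.6368, √(2b)=9.2736; F=4.6368×36.593=169.6748, v=-10.8050/9.2736=-1.1651

0: F=-189.7985 v=0.9721
1: F=-134.7410 v=2.6202
2: F=169.6748 v=-1.1651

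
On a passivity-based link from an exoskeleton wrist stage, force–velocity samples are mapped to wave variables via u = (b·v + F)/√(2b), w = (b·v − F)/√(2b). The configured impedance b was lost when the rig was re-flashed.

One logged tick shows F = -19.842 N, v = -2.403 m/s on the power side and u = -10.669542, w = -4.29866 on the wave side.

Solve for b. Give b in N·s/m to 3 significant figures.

b = 19.4 N·s/m

u + w = -14.968202;  u + w = √(2b)·v, so √(2b) = -14.968202/(-2.403) = 6.228965.
b = (√(2b))²/2 = 38.800000/2 = 19.400000.
(Check via u − w = 2F/√(2b): u − w = -6.370882, 2F/√(2b) = -6.370882.)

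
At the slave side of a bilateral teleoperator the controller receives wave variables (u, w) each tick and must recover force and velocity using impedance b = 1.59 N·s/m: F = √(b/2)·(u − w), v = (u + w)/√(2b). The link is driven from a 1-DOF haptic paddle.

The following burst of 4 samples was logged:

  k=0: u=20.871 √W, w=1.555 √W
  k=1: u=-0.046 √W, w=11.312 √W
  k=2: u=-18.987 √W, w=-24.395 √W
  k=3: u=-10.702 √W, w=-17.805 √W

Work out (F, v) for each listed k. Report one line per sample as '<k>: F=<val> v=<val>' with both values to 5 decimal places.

0: F=17.22268 v=12.57588
1: F=-10.12711 v=6.31766
2: F=4.82192 v=-24.32742
3: F=6.33323 v=-15.98593

k=0: u−w=19.31600, u+w=22.42600; √(b/2)=0.89163, √(2b)=1.78326; F=0.89163×19.316=17.22268, v=22.42600/1.78326=12.57588
k=1: u−w=-11.35800, u+w=11.26600; √(b/2)=0.89163, √(2b)=1.78326; F=0.89163×(-11.358)=-10.12711, v=11.26600/1.78326=6.31766
k=2: u−w=5.40800, u+w=-43.38200; √(b/2)=0.89163, √(2b)=1.78326; F=0.89163×5.408=4.82192, v=-43.38200/1.78326=-24.32742
k=3: u−w=7.10300, u+w=-28.50700; √(b/2)=0.89163, √(2b)=1.78326; F=0.89163×7.103=6.33323, v=-28.50700/1.78326=-15.98593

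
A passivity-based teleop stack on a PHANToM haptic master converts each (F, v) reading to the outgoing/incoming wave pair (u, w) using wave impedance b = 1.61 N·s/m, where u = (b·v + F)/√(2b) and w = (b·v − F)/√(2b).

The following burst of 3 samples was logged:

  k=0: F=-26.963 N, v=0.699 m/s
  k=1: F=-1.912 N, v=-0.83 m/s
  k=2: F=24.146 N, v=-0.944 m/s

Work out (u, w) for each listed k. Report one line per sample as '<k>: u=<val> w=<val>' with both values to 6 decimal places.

0: u=-14.398737 w=15.653048
1: u=-1.810207 w=0.320825
2: u=12.609066 w=-14.303013

k=0: b·v=1.61×0.699=1.125390; √(2b)=1.794436; u=(1.125390+(-26.963))/1.794436=-14.398737, w=(1.125390−(-26.963))/1.794436=15.653048
k=1: b·v=1.61×(-0.83)=-1.336300; √(2b)=1.794436; u=(-1.336300+(-1.912))/1.794436=-1.810207, w=(-1.336300−(-1.912))/1.794436=0.320825
k=2: b·v=1.61×(-0.944)=-1.519840; √(2b)=1.794436; u=(-1.519840+24.146)/1.794436=12.609066, w=(-1.519840−24.146)/1.794436=-14.303013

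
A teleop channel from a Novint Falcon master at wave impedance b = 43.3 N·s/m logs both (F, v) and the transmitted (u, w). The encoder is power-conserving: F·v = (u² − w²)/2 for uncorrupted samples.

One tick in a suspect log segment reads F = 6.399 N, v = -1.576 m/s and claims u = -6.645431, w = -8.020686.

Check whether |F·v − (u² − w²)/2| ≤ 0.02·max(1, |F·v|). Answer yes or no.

yes

F·v = 6.399×(-1.576) = -10.084824 W.
(u² − w²)/2 = (44.161753 − 64.331404)/2 = -10.084825 W.
|Δ| = 0.000001;  2% of max(1, |F·v|) = 0.201696.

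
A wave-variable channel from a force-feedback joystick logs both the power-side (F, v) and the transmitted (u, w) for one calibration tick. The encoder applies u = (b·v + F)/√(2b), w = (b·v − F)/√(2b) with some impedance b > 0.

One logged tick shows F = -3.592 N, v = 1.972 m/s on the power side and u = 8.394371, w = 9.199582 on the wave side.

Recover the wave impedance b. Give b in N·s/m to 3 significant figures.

b = 39.8 N·s/m

u + w = 17.593953;  u + w = √(2b)·v, so √(2b) = 17.593953/1.972 = 8.921883.
b = (√(2b))²/2 = 79.599994/2 = 39.799997.
(Check via u − w = 2F/√(2b): u − w = -0.805211, 2F/√(2b) = -0.805211.)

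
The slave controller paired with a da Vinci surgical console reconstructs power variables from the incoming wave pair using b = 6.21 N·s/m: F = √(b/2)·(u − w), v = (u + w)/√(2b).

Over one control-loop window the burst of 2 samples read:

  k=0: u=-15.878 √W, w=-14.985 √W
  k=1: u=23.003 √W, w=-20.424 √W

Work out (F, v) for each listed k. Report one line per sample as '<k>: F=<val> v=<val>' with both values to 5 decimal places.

k=0: u−w=-0.89300, u+w=-30.86300; √(b/2)=1.76210, √(2b)=3.52420; F=1.76210×(-0.893)=-1.57356, v=-30.86300/3.52420=-8.75744
k=1: u−w=43.42700, u+w=2.57900; √(b/2)=1.76210, √(2b)=3.52420; F=1.76210×43.427=76.52276, v=2.57900/3.52420=0.73180

0: F=-1.57356 v=-8.75744
1: F=76.52276 v=0.73180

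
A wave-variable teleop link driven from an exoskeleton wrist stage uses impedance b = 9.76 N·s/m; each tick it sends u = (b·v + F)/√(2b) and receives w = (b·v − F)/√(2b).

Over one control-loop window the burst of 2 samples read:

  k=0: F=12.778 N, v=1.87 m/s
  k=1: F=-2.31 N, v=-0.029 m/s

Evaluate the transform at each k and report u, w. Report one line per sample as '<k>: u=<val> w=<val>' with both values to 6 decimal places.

k=0: b·v=9.76×1.87=18.251200; √(2b)=4.418144; u=(18.251200+12.778)/4.418144=7.023129, w=(18.251200−12.778)/4.418144=1.238801
k=1: b·v=9.76×(-0.029)=-0.283040; √(2b)=4.418144; u=(-0.283040+(-2.31))/4.418144=-0.586907, w=(-0.283040−(-2.31))/4.418144=0.458781

0: u=7.023129 w=1.238801
1: u=-0.586907 w=0.458781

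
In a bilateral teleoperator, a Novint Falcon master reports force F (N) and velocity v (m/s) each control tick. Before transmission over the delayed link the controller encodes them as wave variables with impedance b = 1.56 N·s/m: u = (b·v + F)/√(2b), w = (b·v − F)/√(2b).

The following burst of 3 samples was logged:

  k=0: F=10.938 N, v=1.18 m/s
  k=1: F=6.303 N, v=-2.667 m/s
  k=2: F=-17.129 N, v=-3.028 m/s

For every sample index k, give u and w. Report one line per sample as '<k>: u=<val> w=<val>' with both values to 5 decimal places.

0: u=7.23457 w=-5.15028
1: u=1.21294 w=-5.92380
2: u=-12.37164 w=7.02313

k=0: b·v=1.56×1.18=1.84080; √(2b)=1.76635; u=(1.84080+10.938)/1.76635=7.23457, w=(1.84080−10.938)/1.76635=-5.15028
k=1: b·v=1.56×(-2.667)=-4.16052; √(2b)=1.76635; u=(-4.16052+6.303)/1.76635=1.21294, w=(-4.16052−6.303)/1.76635=-5.92380
k=2: b·v=1.56×(-3.028)=-4.72368; √(2b)=1.76635; u=(-4.72368+(-17.129))/1.76635=-12.37164, w=(-4.72368−(-17.129))/1.76635=7.02313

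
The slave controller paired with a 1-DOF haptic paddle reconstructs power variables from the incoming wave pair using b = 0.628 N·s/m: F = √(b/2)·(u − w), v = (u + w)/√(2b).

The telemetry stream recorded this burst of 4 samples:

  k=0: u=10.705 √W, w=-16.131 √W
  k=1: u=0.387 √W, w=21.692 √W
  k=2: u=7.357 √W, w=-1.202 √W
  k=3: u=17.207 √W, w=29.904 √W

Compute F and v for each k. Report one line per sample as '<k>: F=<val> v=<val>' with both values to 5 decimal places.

k=0: u−w=26.83600, u+w=-5.42600; √(b/2)=0.56036, √(2b)=1.12071; F=0.56036×26.836=15.03774, v=-5.42600/1.12071=-4.84156
k=1: u−w=-21.30500, u+w=22.07900; √(b/2)=0.56036, √(2b)=1.12071; F=0.56036×(-21.305)=-11.93841, v=22.07900/1.12071=19.70083
k=2: u−w=8.55900, u+w=6.15500; √(b/2)=0.56036, √(2b)=1.12071; F=0.56036×8.559=4.79610, v=6.15500/1.12071=5.49203
k=3: u−w=-12.69700, u+w=47.11100; √(b/2)=0.56036, √(2b)=1.12071; F=0.56036×(-12.697)=-7.11485, v=47.11100/1.12071=42.03659

0: F=15.03774 v=-4.84156
1: F=-11.93841 v=19.70083
2: F=4.79610 v=5.49203
3: F=-7.11485 v=42.03659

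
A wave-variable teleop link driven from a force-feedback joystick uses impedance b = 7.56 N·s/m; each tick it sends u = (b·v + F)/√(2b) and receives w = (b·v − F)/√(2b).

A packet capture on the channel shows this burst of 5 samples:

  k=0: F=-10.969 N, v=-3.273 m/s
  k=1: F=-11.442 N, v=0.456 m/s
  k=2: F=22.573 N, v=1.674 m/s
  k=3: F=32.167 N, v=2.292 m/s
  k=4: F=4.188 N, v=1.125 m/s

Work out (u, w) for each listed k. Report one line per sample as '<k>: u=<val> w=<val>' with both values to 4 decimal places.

k=0: b·v=7.56×(-3.273)=-24.7439; √(2b)=3.8884; u=(-24.7439+(-10.969))/3.8884=-9.1844, w=(-24.7439−(-10.969))/3.8884=-3.5425
k=1: b·v=7.56×0.456=3.4474; √(2b)=3.8884; u=(3.4474+(-11.442))/3.8884=-2.0560, w=(3.4474−(-11.442))/3.8884=3.8291
k=2: b·v=7.56×1.674=12.6554; √(2b)=3.8884; u=(12.6554+22.573)/3.8884=9.0598, w=(12.6554−22.573)/3.8884=-2.5505
k=3: b·v=7.56×2.292=17.3275; √(2b)=3.8884; u=(17.3275+32.167)/3.8884=12.7286, w=(17.3275−32.167)/3.8884=-3.8163
k=4: b·v=7.56×1.125=8.5050; √(2b)=3.8884; u=(8.5050+4.188)/3.8884=3.2643, w=(8.5050−4.188)/3.8884=1.1102

0: u=-9.1844 w=-3.5425
1: u=-2.0560 w=3.8291
2: u=9.0598 w=-2.5505
3: u=12.7286 w=-3.8163
4: u=3.2643 w=1.1102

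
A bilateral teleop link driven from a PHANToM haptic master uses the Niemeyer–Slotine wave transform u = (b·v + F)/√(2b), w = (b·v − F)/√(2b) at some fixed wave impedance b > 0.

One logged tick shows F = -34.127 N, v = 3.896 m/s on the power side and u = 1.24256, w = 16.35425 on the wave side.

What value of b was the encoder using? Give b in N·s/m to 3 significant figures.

b = 10.2 N·s/m

u + w = 17.5968;  u + w = √(2b)·v, so √(2b) = 17.5968/3.896 = 4.5166.
b = (√(2b))²/2 = 20.4000/2 = 10.2000.
(Check via u − w = 2F/√(2b): u − w = -15.1117, 2F/√(2b) = -15.1117.)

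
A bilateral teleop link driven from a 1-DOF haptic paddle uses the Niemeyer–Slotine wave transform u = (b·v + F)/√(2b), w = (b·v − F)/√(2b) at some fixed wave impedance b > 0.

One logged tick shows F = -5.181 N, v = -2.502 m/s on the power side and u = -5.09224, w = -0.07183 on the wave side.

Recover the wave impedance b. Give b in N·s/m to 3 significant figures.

u + w = -5.1641;  u + w = √(2b)·v, so √(2b) = -5.1641/(-2.502) = 2.0640.
b = (√(2b))²/2 = 4.2600/2 = 2.1300.
(Check via u − w = 2F/√(2b): u − w = -5.0204, 2F/√(2b) = -5.0204.)

b = 2.13 N·s/m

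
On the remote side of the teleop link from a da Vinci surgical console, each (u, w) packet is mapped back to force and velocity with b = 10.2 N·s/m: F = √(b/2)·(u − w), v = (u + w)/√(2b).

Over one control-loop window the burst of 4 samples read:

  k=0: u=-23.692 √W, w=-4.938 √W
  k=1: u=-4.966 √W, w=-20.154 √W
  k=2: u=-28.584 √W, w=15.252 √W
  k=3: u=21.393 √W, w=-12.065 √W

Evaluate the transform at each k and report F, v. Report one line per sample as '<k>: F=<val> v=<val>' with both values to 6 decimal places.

k=0: u−w=-18.754000, u+w=-28.630000; √(b/2)=2.258318, √(2b)=4.516636; F=2.258318×(-18.754)=-42.352495, v=-28.630000/4.516636=-6.338789
k=1: u−w=15.188000, u+w=-25.120000; √(b/2)=2.258318, √(2b)=4.516636; F=2.258318×15.188=34.299333, v=-25.120000/4.516636=-5.561661
k=2: u−w=-43.836000, u+w=-13.332000; √(b/2)=2.258318, √(2b)=4.516636; F=2.258318×(-43.836)=-98.995626, v=-13.332000/4.516636=-2.951754
k=3: u−w=33.458000, u+w=9.328000; √(b/2)=2.258318, √(2b)=4.516636; F=2.258318×33.458=75.558802, v=9.328000/4.516636=2.065254

0: F=-42.352495 v=-6.338789
1: F=34.299333 v=-5.561661
2: F=-98.995626 v=-2.951754
3: F=75.558802 v=2.065254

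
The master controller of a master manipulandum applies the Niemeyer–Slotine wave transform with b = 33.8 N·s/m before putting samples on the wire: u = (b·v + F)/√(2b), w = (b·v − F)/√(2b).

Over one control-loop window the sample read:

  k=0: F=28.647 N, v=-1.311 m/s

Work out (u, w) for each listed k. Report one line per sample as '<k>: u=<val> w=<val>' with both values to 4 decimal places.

0: u=-1.9052 w=-8.8737

k=0: b·v=33.8×(-1.311)=-44.3118; √(2b)=8.2219; u=(-44.3118+28.647)/8.2219=-1.9052, w=(-44.3118−28.647)/8.2219=-8.8737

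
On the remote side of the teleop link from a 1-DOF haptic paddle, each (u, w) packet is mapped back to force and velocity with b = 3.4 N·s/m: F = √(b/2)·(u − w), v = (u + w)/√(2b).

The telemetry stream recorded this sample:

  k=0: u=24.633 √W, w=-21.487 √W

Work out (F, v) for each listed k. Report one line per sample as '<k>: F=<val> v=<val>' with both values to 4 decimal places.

0: F=60.1331 v=1.2064

k=0: u−w=46.1200, u+w=3.1460; √(b/2)=1.3038, √(2b)=2.6077; F=1.3038×46.12=60.1331, v=3.1460/2.6077=1.2064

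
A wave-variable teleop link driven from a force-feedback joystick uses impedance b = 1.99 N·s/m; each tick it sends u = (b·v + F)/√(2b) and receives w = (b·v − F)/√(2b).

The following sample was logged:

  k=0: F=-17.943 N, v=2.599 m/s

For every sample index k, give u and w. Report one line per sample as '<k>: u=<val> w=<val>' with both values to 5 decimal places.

k=0: b·v=1.99×2.599=5.17201; √(2b)=1.99499; u=(5.17201+(-17.943))/1.99499=-6.40152, w=(5.17201−(-17.943))/1.99499=11.58651

0: u=-6.40152 w=11.58651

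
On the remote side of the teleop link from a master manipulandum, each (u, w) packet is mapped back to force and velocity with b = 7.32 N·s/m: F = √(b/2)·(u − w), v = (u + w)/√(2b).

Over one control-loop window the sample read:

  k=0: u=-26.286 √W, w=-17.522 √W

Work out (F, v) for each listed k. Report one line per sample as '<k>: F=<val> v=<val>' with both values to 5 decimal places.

k=0: u−w=-8.76400, u+w=-43.80800; √(b/2)=1.91311, √(2b)=3.82623; F=1.91311×(-8.764)=-16.76652, v=-43.80800/3.82623=-11.44940

0: F=-16.76652 v=-11.44940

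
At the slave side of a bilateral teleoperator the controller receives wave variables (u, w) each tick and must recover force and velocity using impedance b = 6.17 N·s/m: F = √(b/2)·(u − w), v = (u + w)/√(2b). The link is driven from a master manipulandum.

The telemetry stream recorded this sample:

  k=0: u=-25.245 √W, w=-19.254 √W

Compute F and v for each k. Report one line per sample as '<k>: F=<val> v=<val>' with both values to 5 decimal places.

0: F=-10.52269 v=-12.66755

k=0: u−w=-5.99100, u+w=-44.49900; √(b/2)=1.75642, √(2b)=3.51283; F=1.75642×(-5.991)=-10.52269, v=-44.49900/3.51283=-12.66755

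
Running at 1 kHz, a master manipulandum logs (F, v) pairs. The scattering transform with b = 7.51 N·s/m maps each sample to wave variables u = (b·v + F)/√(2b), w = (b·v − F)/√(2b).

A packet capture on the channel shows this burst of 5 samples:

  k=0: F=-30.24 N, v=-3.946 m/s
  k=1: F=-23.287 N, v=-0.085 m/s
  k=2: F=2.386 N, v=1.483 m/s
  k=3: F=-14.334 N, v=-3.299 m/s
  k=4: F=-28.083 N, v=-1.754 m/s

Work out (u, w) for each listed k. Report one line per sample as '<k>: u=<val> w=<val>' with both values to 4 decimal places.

0: u=-15.4492 w=0.1562
1: u=-6.1734 w=5.8440
2: u=3.4894 w=2.2581
3: u=-10.0913 w=-2.6942
4: u=-10.6450 w=3.8473

k=0: b·v=7.51×(-3.946)=-29.6345; √(2b)=3.8756; u=(-29.6345+(-30.24))/3.8756=-15.4492, w=(-29.6345−(-30.24))/3.8756=0.1562
k=1: b·v=7.51×(-0.085)=-0.6383; √(2b)=3.8756; u=(-0.6383+(-23.287))/3.8756=-6.1734, w=(-0.6383−(-23.287))/3.8756=5.8440
k=2: b·v=7.51×1.483=11.1373; √(2b)=3.8756; u=(11.1373+2.386)/3.8756=3.4894, w=(11.1373−2.386)/3.8756=2.2581
k=3: b·v=7.51×(-3.299)=-24.7755; √(2b)=3.8756; u=(-24.7755+(-14.334))/3.8756=-10.0913, w=(-24.7755−(-14.334))/3.8756=-2.6942
k=4: b·v=7.51×(-1.754)=-13.1725; √(2b)=3.8756; u=(-13.1725+(-28.083))/3.8756=-10.6450, w=(-13.1725−(-28.083))/3.8756=3.8473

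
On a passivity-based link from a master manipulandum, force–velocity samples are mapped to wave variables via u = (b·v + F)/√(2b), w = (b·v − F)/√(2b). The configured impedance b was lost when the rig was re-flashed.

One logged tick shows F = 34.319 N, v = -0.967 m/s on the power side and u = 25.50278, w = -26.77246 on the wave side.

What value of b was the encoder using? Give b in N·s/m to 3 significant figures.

b = 0.862 N·s/m

u + w = -1.26968;  u + w = √(2b)·v, so √(2b) = -1.26968/(-0.967) = 1.31301.
b = (√(2b))²/2 = 1.72399/2 = 0.86200.
(Check via u − w = 2F/√(2b): u − w = 52.27524, 2F/√(2b) = 52.27533.)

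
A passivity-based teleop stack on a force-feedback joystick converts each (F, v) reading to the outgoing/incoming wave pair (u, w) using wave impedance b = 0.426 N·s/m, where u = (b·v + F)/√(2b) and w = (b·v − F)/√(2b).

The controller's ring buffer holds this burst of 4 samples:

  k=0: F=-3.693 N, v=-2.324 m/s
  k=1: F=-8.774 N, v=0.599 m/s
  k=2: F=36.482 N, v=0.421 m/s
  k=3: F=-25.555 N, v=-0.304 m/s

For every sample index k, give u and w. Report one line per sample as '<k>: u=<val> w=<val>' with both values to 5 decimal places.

k=0: b·v=0.426×(-2.324)=-0.99002; √(2b)=0.92304; u=(-0.99002+(-3.693))/0.92304=-5.07349, w=(-0.99002−(-3.693))/0.92304=2.92835
k=1: b·v=0.426×0.599=0.25517; √(2b)=0.92304; u=(0.25517+(-8.774))/0.92304=-9.22911, w=(0.25517−(-8.774))/0.92304=9.78201
k=2: b·v=0.426×0.421=0.17935; √(2b)=0.92304; u=(0.17935+36.482)/0.92304=39.71811, w=(0.17935−36.482)/0.92304=-39.32951
k=3: b·v=0.426×(-0.304)=-0.12950; √(2b)=0.92304; u=(-0.12950+(-25.555))/0.92304=-27.82604, w=(-0.12950−(-25.555))/0.92304=27.54544

0: u=-5.07349 w=2.92835
1: u=-9.22911 w=9.78201
2: u=39.71811 w=-39.32951
3: u=-27.82604 w=27.54544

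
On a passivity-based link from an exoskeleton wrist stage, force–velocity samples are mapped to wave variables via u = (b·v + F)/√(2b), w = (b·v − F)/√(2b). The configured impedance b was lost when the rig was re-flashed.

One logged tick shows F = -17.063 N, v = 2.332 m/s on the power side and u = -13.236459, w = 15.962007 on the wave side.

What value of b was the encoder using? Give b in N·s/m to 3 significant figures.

b = 0.683 N·s/m

u + w = 2.725548;  u + w = √(2b)·v, so √(2b) = 2.725548/2.332 = 1.168760.
b = (√(2b))²/2 = 1.366000/2 = 0.683000.
(Check via u − w = 2F/√(2b): u − w = -29.198466, 2F/√(2b) = -29.198470.)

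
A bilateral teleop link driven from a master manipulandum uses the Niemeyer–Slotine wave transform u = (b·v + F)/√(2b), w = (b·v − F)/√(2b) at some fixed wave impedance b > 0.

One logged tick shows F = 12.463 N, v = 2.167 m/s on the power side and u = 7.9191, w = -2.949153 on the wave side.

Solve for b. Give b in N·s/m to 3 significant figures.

b = 2.63 N·s/m

u + w = 4.969947;  u + w = √(2b)·v, so √(2b) = 4.969947/2.167 = 2.293469.
b = (√(2b))²/2 = 5.259999/2 = 2.630000.
(Check via u − w = 2F/√(2b): u − w = 10.868253, 2F/√(2b) = 10.868253.)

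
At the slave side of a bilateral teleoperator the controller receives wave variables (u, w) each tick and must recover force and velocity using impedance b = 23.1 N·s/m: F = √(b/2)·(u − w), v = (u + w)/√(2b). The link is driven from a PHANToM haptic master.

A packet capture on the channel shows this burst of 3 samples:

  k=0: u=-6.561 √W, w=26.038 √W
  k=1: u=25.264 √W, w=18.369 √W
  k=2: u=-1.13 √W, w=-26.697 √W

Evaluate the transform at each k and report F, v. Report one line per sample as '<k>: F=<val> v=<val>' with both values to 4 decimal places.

k=0: u−w=-32.5990, u+w=19.4770; √(b/2)=3.3985, √(2b)=6.7971; F=3.3985×(-32.599)=-110.7886, v=19.4770/6.7971=2.8655
k=1: u−w=6.8950, u+w=43.6330; √(b/2)=3.3985, √(2b)=6.7971; F=3.3985×6.895=23.4329, v=43.6330/6.7971=6.4194
k=2: u−w=25.5670, u+w=-27.8270; √(b/2)=3.3985, √(2b)=6.7971; F=3.3985×25.567=86.8902, v=-27.8270/6.7971=-4.0940

0: F=-110.7886 v=2.8655
1: F=23.4329 v=6.4194
2: F=86.8902 v=-4.0940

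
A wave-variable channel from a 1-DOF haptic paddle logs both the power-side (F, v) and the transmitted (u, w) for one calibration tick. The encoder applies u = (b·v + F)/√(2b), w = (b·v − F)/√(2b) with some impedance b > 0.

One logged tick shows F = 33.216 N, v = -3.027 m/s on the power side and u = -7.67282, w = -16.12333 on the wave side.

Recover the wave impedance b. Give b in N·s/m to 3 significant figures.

b = 30.9 N·s/m

u + w = -23.79615;  u + w = √(2b)·v, so √(2b) = -23.79615/(-3.027) = 7.86130.
b = (√(2b))²/2 = 61.80001/2 = 30.90001.
(Check via u − w = 2F/√(2b): u − w = 8.45051, 2F/√(2b) = 8.45051.)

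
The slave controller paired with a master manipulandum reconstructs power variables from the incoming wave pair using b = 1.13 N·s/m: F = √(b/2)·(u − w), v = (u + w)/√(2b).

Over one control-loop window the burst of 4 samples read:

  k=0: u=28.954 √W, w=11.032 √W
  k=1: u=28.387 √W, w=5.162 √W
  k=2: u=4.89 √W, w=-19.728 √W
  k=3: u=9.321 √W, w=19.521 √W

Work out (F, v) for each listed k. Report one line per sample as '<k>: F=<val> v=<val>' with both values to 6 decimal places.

0: F=13.471337 v=26.598292
1: F=17.457415 v=22.316463
2: F=18.504485 v=-9.870091
3: F=-7.666981 v=19.185413

k=0: u−w=17.922000, u+w=39.986000; √(b/2)=0.751665, √(2b)=1.503330; F=0.751665×17.922=13.471337, v=39.986000/1.503330=26.598292
k=1: u−w=23.225000, u+w=33.549000; √(b/2)=0.751665, √(2b)=1.503330; F=0.751665×23.225=17.457415, v=33.549000/1.503330=22.316463
k=2: u−w=24.618000, u+w=-14.838000; √(b/2)=0.751665, √(2b)=1.503330; F=0.751665×24.618=18.504485, v=-14.838000/1.503330=-9.870091
k=3: u−w=-10.200000, u+w=28.842000; √(b/2)=0.751665, √(2b)=1.503330; F=0.751665×(-10.2)=-7.666981, v=28.842000/1.503330=19.185413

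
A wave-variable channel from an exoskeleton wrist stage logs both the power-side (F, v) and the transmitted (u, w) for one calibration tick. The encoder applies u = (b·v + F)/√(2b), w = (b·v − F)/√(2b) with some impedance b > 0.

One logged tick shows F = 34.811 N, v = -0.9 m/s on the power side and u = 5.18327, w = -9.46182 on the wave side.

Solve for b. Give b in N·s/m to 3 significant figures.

u + w = -4.27855;  u + w = √(2b)·v, so √(2b) = -4.27855/(-0.9) = 4.75394.
b = (√(2b))²/2 = 22.59999/2 = 11.29999.
(Check via u − w = 2F/√(2b): u − w = 14.64509, 2F/√(2b) = 14.64510.)

b = 11.3 N·s/m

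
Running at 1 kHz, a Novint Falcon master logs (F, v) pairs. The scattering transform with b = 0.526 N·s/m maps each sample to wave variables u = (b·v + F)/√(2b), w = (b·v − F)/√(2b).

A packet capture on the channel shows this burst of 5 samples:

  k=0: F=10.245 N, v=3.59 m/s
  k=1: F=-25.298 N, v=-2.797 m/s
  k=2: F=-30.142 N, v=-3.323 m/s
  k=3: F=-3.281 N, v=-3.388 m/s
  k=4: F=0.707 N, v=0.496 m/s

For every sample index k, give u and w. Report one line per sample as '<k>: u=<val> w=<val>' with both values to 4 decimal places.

k=0: b·v=0.526×3.59=1.8883; √(2b)=1.0257; u=(1.8883+10.245)/1.0257=11.8297, w=(1.8883−10.245)/1.0257=-8.1475
k=1: b·v=0.526×(-2.797)=-1.4712; √(2b)=1.0257; u=(-1.4712+(-25.298))/1.0257=-26.0992, w=(-1.4712−(-25.298))/1.0257=23.2304
k=2: b·v=0.526×(-3.323)=-1.7479; √(2b)=1.0257; u=(-1.7479+(-30.142))/1.0257=-31.0918, w=(-1.7479−(-30.142))/1.0257=27.6835
k=3: b·v=0.526×(-3.388)=-1.7821; √(2b)=1.0257; u=(-1.7821+(-3.281))/1.0257=-4.9364, w=(-1.7821−(-3.281))/1.0257=1.4614
k=4: b·v=0.526×0.496=0.2609; √(2b)=1.0257; u=(0.2609+0.707)/1.0257=0.9437, w=(0.2609−0.707)/1.0257=-0.4349

0: u=11.8297 w=-8.1475
1: u=-26.0992 w=23.2304
2: u=-31.0918 w=27.6835
3: u=-4.9364 w=1.4614
4: u=0.9437 w=-0.4349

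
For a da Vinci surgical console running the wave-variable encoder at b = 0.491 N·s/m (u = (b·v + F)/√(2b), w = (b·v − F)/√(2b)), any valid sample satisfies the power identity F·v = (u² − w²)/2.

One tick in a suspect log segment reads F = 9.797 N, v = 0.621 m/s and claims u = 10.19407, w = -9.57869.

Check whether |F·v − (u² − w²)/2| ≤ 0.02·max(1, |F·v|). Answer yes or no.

yes

F·v = 9.797×0.621 = 6.08394 W.
(u² − w²)/2 = (103.91906 − 91.75130)/2 = 6.08388 W.
|Δ| = 0.00006;  2% of max(1, |F·v|) = 0.12168.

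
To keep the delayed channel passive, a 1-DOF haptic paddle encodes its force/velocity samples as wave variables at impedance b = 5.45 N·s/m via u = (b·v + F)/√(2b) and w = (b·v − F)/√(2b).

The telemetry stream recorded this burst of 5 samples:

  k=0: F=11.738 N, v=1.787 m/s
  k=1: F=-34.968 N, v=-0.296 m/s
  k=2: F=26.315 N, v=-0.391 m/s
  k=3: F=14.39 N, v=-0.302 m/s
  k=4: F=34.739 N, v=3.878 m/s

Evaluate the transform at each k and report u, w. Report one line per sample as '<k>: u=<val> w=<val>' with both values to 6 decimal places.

0: u=6.505241 w=-0.605434
1: u=-11.080126 w=10.102878
2: u=7.325138 w=-8.616030
3: u=3.860077 w=-4.857134
4: u=16.923777 w=-4.120502

k=0: b·v=5.45×1.787=9.739150; √(2b)=3.301515; u=(9.739150+11.738)/3.301515=6.505241, w=(9.739150−11.738)/3.301515=-0.605434
k=1: b·v=5.45×(-0.296)=-1.613200; √(2b)=3.301515; u=(-1.613200+(-34.968))/3.301515=-11.080126, w=(-1.613200−(-34.968))/3.301515=10.102878
k=2: b·v=5.45×(-0.391)=-2.130950; √(2b)=3.301515; u=(-2.130950+26.315)/3.301515=7.325138, w=(-2.130950−26.315)/3.301515=-8.616030
k=3: b·v=5.45×(-0.302)=-1.645900; √(2b)=3.301515; u=(-1.645900+14.39)/3.301515=3.860077, w=(-1.645900−14.39)/3.301515=-4.857134
k=4: b·v=5.45×3.878=21.135100; √(2b)=3.301515; u=(21.135100+34.739)/3.301515=16.923777, w=(21.135100−34.739)/3.301515=-4.120502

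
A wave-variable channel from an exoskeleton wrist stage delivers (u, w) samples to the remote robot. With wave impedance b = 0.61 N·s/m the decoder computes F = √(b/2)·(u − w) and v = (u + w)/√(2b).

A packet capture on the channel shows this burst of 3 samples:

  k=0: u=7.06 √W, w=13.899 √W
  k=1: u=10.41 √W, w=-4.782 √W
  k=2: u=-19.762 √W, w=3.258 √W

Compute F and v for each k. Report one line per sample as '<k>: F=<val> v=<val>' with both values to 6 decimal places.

0: F=-3.776961 v=18.975387
1: F=8.390056 v=5.095352
2: F=-12.713211 v=-14.942020

k=0: u−w=-6.839000, u+w=20.959000; √(b/2)=0.552268, √(2b)=1.104536; F=0.552268×(-6.839)=-3.776961, v=20.959000/1.104536=18.975387
k=1: u−w=15.192000, u+w=5.628000; √(b/2)=0.552268, √(2b)=1.104536; F=0.552268×15.192=8.390056, v=5.628000/1.104536=5.095352
k=2: u−w=-23.020000, u+w=-16.504000; √(b/2)=0.552268, √(2b)=1.104536; F=0.552268×(-23.02)=-12.713211, v=-16.504000/1.104536=-14.942020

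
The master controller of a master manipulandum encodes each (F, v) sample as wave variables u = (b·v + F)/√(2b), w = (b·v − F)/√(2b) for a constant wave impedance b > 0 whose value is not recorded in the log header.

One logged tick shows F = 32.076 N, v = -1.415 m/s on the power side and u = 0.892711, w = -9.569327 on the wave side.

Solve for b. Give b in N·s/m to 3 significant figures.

b = 18.8 N·s/m

u + w = -8.676616;  u + w = √(2b)·v, so √(2b) = -8.676616/(-1.415) = 6.131884.
b = (√(2b))²/2 = 37.600003/2 = 18.800001.
(Check via u − w = 2F/√(2b): u − w = 10.462038, 2F/√(2b) = 10.462037.)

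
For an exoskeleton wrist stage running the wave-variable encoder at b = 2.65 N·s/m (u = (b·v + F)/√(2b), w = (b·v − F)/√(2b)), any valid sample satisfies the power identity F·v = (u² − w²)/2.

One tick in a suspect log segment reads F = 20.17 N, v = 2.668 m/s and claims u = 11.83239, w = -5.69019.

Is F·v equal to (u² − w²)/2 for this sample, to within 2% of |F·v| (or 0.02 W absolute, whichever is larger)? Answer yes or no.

yes

F·v = 20.17×2.668 = 53.8136 W.
(u² − w²)/2 = (140.0055 − 32.3783)/2 = 53.8136 W.
|Δ| = 0.0000;  2% of max(1, |F·v|) = 1.0763.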